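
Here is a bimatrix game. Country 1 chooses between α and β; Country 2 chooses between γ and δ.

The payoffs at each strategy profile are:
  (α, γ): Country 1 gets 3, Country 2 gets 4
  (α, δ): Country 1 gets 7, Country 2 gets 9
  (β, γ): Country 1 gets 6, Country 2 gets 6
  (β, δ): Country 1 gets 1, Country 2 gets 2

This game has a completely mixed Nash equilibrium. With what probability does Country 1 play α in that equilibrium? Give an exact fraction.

Let p be the probability that Country 1 plays α. In a completely mixed equilibrium, Country 2 must be indifferent between γ and δ.
Country 2's expected payoff from γ is 4p + 6(1−p); from δ it is 9p + 2(1−p).
Setting these equal: −2p + 6 = 7p + 2, so p = 4/9.

4/9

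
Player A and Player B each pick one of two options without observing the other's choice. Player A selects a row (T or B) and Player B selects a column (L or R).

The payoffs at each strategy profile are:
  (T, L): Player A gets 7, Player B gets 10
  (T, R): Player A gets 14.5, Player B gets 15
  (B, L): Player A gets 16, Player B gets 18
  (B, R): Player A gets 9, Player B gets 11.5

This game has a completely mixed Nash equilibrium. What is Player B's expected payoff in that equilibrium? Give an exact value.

First find p, the probability Player A plays T, from Player B's indifference between L and R: 10p + 18(1−p) = 15p + 11.5(1−p), giving p = 13/23.
Since Player B is indifferent in equilibrium, Player B's expected payoff equals the payoff from either column against (13/23, 10/23). Using L: 10(13/23) + 18(10/23) = 310/23.

310/23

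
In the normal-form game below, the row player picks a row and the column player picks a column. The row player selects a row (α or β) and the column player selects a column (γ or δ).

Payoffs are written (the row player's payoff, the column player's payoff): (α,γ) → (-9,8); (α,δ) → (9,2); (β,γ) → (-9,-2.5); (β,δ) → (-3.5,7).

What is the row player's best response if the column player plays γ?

Against γ, the row player earns -9 from α and -9 from β.
So either strategy is a best response.

either — both α and β are best responses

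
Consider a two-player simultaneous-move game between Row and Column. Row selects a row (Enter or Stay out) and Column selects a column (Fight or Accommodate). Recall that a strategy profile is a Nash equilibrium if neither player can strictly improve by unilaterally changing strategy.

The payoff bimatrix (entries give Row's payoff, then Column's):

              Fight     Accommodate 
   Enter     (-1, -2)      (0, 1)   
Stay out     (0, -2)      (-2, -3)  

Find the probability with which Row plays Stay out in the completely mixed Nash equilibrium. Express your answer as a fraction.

3/4

Let x be the probability that Row plays Enter. In a completely mixed equilibrium, Column must be indifferent between Fight and Accommodate.
Column's expected payoff from Fight is −2x − 2(1−x); from Accommodate it is x − 3(1−x).
Setting these equal: -2 = 4x − 3, so x = 1/4.
Therefore Row plays Stay out with probability 1 − 1/4 = 3/4.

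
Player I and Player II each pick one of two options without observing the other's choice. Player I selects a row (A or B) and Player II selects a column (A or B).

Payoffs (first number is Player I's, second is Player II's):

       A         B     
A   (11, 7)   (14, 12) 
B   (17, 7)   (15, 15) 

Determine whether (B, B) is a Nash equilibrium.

At (B, B), Player I earns 15; switching to A would give 14, so Player I has no profitable deviation.
Player II earns 15; switching to A would give 7, so Player II has no profitable deviation.
Neither player can gain by a unilateral deviation, so this profile is a Nash equilibrium.

Yes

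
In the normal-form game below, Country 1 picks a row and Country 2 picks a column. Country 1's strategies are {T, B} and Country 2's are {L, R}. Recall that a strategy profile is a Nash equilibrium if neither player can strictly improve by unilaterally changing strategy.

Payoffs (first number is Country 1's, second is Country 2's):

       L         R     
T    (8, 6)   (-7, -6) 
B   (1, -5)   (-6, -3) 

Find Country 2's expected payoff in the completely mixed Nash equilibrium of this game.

First find p, the probability Country 1 plays T, from Country 2's indifference between L and R: 6p − 5(1−p) = −6p − 3(1−p), giving p = 1/7.
Since Country 2 is indifferent in equilibrium, Country 2's expected payoff equals the payoff from either column against (1/7, 6/7). Using L: 6(1/7) − 5(6/7) = -24/7.

-24/7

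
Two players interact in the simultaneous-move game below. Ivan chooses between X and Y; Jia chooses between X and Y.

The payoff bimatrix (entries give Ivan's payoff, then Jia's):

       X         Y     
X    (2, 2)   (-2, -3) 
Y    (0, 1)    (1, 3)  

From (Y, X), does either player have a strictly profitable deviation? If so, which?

Ivan at (Y, X) earns 0; deviating to X yields 2 — a strict improvement.
Jia earns 1; deviating to Y yields 3 — a strict improvement.
Both Ivan and Jia have strictly profitable deviations.

Both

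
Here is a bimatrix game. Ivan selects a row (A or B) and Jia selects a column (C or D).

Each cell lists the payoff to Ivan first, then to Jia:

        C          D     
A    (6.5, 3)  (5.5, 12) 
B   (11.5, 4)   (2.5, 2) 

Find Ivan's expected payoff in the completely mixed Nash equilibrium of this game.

First find q, the probability Jia plays C, from Ivan's indifference between A and B: 6.5q + 5.5(1−q) = 11.5q + 2.5(1−q), giving q = 3/8.
Since Ivan is indifferent in equilibrium, Ivan's expected payoff equals the payoff from either row against (3/8, 5/8). Using A: 6.5(3/8) + 5.5(5/8) = 47/8.

47/8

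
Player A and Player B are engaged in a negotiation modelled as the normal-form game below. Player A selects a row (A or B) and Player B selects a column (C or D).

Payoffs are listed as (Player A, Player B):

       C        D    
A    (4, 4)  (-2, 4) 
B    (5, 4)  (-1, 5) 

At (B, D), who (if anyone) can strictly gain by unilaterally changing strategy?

Neither

Player A at (B, D) earns -1; deviating to A yields -2 — not better.
Player B earns 5; deviating to C yields 4 — not better.
Neither player can strictly improve; the profile is a Nash equilibrium.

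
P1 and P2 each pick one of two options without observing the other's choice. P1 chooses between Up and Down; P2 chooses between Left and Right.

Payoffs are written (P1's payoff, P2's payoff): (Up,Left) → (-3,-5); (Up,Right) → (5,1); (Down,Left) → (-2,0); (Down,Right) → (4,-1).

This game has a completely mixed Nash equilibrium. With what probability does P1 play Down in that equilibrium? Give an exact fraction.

Let p be the probability that P1 plays Up. In a completely mixed equilibrium, P2 must be indifferent between Left and Right.
P2's expected payoff from Left is −5p; from Right it is p − (1−p).
Setting these equal: −5p = 2p − 1, so p = 1/7.
Therefore P1 plays Down with probability 1 − 1/7 = 6/7.

6/7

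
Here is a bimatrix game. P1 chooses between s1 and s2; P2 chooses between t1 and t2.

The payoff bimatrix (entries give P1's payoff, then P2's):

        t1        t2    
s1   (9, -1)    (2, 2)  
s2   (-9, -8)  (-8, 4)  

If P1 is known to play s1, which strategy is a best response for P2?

Against s1, P2 earns -1 from t1 and 2 from t2.
So t2 is the best response.

t2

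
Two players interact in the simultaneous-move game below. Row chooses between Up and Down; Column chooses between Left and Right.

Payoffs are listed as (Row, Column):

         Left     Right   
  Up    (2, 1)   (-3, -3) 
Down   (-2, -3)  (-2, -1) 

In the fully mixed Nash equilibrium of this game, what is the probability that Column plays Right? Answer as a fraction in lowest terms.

Let c be the probability that Column plays Left. In a completely mixed equilibrium, Row must be indifferent between Up and Down.
Row's expected payoff from Up is 2c − 3(1−c); from Down it is −2c − 2(1−c).
Setting these equal: 5c − 3 = -2, so c = 1/5.
Therefore Column plays Right with probability 1 − 1/5 = 4/5.

4/5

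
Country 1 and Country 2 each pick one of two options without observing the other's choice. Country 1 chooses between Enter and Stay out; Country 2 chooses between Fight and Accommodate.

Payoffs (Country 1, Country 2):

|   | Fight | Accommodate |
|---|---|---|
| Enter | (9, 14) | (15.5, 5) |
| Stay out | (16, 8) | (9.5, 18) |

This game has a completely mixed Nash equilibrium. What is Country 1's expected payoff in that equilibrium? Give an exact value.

First find y, the probability Country 2 plays Fight, from Country 1's indifference between Enter and Stay out: 9y + 15.5(1−y) = 16y + 9.5(1−y), giving y = 6/13.
Since Country 1 is indifferent in equilibrium, Country 1's expected payoff equals the payoff from either row against (6/13, 7/13). Using Enter: 9(6/13) + 15.5(7/13) = 25/2.

25/2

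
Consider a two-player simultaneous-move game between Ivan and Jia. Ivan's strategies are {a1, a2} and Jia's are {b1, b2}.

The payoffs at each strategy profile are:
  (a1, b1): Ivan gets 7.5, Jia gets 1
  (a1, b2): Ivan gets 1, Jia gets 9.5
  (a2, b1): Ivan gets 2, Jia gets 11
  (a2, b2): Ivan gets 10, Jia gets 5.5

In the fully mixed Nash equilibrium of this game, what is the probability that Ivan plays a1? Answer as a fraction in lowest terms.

Let p be the probability that Ivan plays a1. In a completely mixed equilibrium, Jia must be indifferent between b1 and b2.
Jia's expected payoff from b1 is p + 11(1−p); from b2 it is 9.5p + 5.5(1−p).
Setting these equal: −10p + 11 = 4p + 5.5, so p = 11/28.

11/28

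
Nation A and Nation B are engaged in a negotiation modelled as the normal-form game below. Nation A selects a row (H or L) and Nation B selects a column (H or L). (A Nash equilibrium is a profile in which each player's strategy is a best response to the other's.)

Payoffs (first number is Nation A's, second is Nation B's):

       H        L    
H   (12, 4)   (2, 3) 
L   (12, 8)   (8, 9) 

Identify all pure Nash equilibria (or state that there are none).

(H, H): Nation A gets 12 ≥ 12 from L, and Nation B gets 4 ≥ 3 from L — Nash equilibrium.
(H, L): Nation A prefers L (8 > 2); Nation B prefers H (4 > 3) — not an equilibrium.
(L, H): Nation B prefers L (9 > 8) — not an equilibrium.
(L, L): Nation A gets 8 ≥ 2 from H, and Nation B gets 9 ≥ 8 from H — Nash equilibrium.

(H, H) and (L, L)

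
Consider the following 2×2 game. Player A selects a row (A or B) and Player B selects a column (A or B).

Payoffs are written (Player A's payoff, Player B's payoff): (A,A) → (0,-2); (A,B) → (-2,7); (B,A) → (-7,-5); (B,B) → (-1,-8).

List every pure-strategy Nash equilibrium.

none

(A, A): Player B prefers B (7 > -2) — not an equilibrium.
(A, B): Player A prefers B (-1 > -2) — not an equilibrium.
(B, A): Player A prefers A (0 > -7) — not an equilibrium.
(B, B): Player B prefers A (-5 > -8) — not an equilibrium.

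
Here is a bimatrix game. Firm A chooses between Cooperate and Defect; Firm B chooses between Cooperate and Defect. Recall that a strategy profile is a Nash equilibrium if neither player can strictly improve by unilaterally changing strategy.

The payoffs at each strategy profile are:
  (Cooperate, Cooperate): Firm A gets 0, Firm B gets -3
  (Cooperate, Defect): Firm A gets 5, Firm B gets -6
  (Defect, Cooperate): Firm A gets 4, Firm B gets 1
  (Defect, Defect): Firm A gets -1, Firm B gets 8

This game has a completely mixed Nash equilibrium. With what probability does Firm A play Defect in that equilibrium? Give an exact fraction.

Let x be the probability that Firm A plays Cooperate. In a completely mixed equilibrium, Firm B must be indifferent between Cooperate and Defect.
Firm B's expected payoff from Cooperate is −3x + (1−x); from Defect it is −6x + 8(1−x).
Setting these equal: −4x + 1 = −14x + 8, so x = 7/10.
Therefore Firm A plays Defect with probability 1 − 7/10 = 3/10.

3/10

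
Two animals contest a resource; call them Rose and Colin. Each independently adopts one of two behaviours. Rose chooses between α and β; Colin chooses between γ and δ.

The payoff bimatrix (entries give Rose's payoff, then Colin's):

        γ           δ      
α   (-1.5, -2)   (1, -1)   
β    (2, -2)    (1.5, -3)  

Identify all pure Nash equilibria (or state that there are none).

(β, γ)

(α, γ): Rose prefers β (2 > -1.5); Colin prefers δ (-1 > -2) — not an equilibrium.
(α, δ): Rose prefers β (1.5 > 1) — not an equilibrium.
(β, γ): Rose gets 2 ≥ -1.5 from α, and Colin gets -2 ≥ -3 from δ — Nash equilibrium.
(β, δ): Colin prefers γ (-2 > -3) — not an equilibrium.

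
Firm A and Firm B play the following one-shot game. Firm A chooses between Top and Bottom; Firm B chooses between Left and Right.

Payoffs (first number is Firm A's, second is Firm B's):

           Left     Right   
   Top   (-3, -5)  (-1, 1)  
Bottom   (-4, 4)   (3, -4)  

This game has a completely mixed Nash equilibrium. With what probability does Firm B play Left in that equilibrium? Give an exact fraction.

Let q be the probability that Firm B plays Left. In a completely mixed equilibrium, Firm A must be indifferent between Top and Bottom.
Firm A's expected payoff from Top is −3q − (1−q); from Bottom it is −4q + 3(1−q).
Setting these equal: −2q − 1 = −7q + 3, so q = 4/5.

4/5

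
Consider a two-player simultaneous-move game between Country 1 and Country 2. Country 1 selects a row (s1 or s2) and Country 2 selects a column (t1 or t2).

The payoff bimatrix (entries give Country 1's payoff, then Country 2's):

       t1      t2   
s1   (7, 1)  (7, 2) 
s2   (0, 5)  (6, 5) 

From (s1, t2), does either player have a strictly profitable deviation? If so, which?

Country 1 at (s1, t2) earns 7; deviating to s2 yields 6 — not better.
Country 2 earns 2; deviating to t1 yields 1 — not better.
Neither player can strictly improve; the profile is a Nash equilibrium.

Neither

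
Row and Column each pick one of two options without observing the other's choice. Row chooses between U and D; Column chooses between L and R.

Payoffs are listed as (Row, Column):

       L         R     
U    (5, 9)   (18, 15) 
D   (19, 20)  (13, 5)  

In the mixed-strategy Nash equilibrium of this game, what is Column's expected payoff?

First find p, the probability Row plays U, from Column's indifference between L and R: 9p + 20(1−p) = 15p + 5(1−p), giving p = 5/7.
Since Column is indifferent in equilibrium, Column's expected payoff equals the payoff from either column against (5/7, 2/7). Using L: 9(5/7) + 20(2/7) = 85/7.

85/7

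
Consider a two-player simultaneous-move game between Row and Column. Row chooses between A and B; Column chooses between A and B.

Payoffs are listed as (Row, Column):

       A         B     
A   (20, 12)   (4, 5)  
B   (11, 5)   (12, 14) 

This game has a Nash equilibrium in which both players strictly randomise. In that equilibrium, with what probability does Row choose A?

Let r be the probability that Row plays A. In a completely mixed equilibrium, Column must be indifferent between A and B.
Column's expected payoff from A is 12r + 5(1−r); from B it is 5r + 14(1−r).
Setting these equal: 7r + 5 = −9r + 14, so r = 9/16.

9/16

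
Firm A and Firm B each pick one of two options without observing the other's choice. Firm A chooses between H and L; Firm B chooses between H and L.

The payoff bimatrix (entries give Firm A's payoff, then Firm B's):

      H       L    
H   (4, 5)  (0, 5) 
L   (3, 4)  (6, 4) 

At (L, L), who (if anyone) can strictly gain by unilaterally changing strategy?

Firm A at (L, L) earns 6; deviating to H yields 0 — not better.
Firm B earns 4; deviating to H yields 4 — not better.
Neither player can strictly improve; the profile is a Nash equilibrium.

Neither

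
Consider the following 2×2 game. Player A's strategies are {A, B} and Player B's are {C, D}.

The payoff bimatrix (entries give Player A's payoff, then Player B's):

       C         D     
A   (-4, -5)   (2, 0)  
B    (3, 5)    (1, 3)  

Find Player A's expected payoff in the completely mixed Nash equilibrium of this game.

First find y, the probability Player B plays C, from Player A's indifference between A and B: −4y + 2(1−y) = 3y + (1−y), giving y = 1/8.
Since Player A is indifferent in equilibrium, Player A's expected payoff equals the payoff from either row against (1/8, 7/8). Using A: −4(1/8) + 2(7/8) = 5/4.

5/4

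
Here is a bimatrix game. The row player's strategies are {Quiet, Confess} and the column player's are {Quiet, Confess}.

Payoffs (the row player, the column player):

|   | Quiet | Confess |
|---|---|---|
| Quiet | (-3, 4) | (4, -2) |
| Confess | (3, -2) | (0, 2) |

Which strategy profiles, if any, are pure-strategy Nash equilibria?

none

(Quiet, Quiet): the row player prefers Confess (3 > -3) — not an equilibrium.
(Quiet, Confess): the column player prefers Quiet (4 > -2) — not an equilibrium.
(Confess, Quiet): the column player prefers Confess (2 > -2) — not an equilibrium.
(Confess, Confess): the row player prefers Quiet (4 > 0) — not an equilibrium.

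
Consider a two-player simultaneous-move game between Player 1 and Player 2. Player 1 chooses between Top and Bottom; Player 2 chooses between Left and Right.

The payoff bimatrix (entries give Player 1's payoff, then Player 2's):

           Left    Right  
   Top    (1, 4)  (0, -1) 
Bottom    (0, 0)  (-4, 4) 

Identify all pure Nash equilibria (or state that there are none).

(Top, Left): Player 1 gets 1 ≥ 0 from Bottom, and Player 2 gets 4 ≥ -1 from Right — Nash equilibrium.
(Top, Right): Player 2 prefers Left (4 > -1) — not an equilibrium.
(Bottom, Left): Player 1 prefers Top (1 > 0); Player 2 prefers Right (4 > 0) — not an equilibrium.
(Bottom, Right): Player 1 prefers Top (0 > -4) — not an equilibrium.

(Top, Left)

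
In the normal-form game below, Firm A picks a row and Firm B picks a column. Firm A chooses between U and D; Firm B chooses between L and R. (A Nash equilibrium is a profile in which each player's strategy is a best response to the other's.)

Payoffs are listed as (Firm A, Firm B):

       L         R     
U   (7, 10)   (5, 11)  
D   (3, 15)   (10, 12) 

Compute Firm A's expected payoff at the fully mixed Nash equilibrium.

55/9

First find y, the probability Firm B plays L, from Firm A's indifference between U and D: 7y + 5(1−y) = 3y + 10(1−y), giving y = 5/9.
Since Firm A is indifferent in equilibrium, Firm A's expected payoff equals the payoff from either row against (5/9, 4/9). Using U: 7(5/9) + 5(4/9) = 55/9.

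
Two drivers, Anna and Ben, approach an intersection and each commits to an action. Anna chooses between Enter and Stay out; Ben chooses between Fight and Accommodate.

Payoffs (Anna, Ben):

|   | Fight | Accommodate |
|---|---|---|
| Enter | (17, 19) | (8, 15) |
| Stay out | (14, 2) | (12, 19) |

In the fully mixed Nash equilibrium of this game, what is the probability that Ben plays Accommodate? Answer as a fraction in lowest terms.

3/7

Let y be the probability that Ben plays Fight. In a completely mixed equilibrium, Anna must be indifferent between Enter and Stay out.
Anna's expected payoff from Enter is 17y + 8(1−y); from Stay out it is 14y + 12(1−y).
Setting these equal: 9y + 8 = 2y + 12, so y = 4/7.
Therefore Ben plays Accommodate with probability 1 − 4/7 = 3/7.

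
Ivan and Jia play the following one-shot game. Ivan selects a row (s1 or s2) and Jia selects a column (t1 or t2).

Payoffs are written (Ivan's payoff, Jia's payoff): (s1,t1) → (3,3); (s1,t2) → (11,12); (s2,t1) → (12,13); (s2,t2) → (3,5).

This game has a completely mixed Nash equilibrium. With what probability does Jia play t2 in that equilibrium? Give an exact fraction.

Let c be the probability that Jia plays t1. In a completely mixed equilibrium, Ivan must be indifferent between s1 and s2.
Ivan's expected payoff from s1 is 3c + 11(1−c); from s2 it is 12c + 3(1−c).
Setting these equal: −8c + 11 = 9c + 3, so c = 8/17.
Therefore Jia plays t2 with probability 1 − 8/17 = 9/17.

9/17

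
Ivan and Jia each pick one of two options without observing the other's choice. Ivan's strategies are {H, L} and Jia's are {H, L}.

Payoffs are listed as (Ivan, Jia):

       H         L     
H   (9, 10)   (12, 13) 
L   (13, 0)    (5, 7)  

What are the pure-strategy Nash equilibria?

(H, L)

(H, H): Ivan prefers L (13 > 9); Jia prefers L (13 > 10) — not an equilibrium.
(H, L): Ivan gets 12 ≥ 5 from L, and Jia gets 13 ≥ 10 from H — Nash equilibrium.
(L, H): Jia prefers L (7 > 0) — not an equilibrium.
(L, L): Ivan prefers H (12 > 5) — not an equilibrium.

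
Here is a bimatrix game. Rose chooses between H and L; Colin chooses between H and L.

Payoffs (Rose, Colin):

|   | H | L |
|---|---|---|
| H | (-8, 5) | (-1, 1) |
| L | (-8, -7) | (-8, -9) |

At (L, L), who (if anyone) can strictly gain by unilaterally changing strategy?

Rose at (L, L) earns -8; deviating to H yields -1 — a strict improvement.
Colin earns -9; deviating to H yields -7 — a strict improvement.
Both Rose and Colin have strictly profitable deviations.

Both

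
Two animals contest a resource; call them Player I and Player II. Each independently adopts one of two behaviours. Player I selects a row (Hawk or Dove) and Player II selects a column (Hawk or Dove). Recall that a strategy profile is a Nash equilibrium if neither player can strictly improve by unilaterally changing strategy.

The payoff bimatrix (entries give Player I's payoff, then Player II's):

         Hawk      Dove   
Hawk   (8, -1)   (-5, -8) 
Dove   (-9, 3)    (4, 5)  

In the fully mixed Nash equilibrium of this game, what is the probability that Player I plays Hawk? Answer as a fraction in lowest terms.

Let x be the probability that Player I plays Hawk. In a completely mixed equilibrium, Player II must be indifferent between Hawk and Dove.
Player II's expected payoff from Hawk is −x + 3(1−x); from Dove it is −8x + 5(1−x).
Setting these equal: −4x + 3 = −13x + 5, so x = 2/9.

2/9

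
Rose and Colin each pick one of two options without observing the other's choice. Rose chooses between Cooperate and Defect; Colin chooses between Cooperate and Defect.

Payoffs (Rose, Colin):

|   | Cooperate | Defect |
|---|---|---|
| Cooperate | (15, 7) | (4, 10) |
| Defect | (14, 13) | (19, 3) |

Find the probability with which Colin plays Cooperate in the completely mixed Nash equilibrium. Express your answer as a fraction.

Let c be the probability that Colin plays Cooperate. In a completely mixed equilibrium, Rose must be indifferent between Cooperate and Defect.
Rose's expected payoff from Cooperate is 15c + 4(1−c); from Defect it is 14c + 19(1−c).
Setting these equal: 11c + 4 = −5c + 19, so c = 15/16.

15/16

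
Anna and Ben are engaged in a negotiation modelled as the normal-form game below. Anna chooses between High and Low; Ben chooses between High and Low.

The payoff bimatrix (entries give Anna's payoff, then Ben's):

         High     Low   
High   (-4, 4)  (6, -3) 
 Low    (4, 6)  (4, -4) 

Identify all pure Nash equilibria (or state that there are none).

(Low, High)

(High, High): Anna prefers Low (4 > -4) — not an equilibrium.
(High, Low): Ben prefers High (4 > -3) — not an equilibrium.
(Low, High): Anna gets 4 ≥ -4 from High, and Ben gets 6 ≥ -4 from Low — Nash equilibrium.
(Low, Low): Anna prefers High (6 > 4); Ben prefers High (6 > -4) — not an equilibrium.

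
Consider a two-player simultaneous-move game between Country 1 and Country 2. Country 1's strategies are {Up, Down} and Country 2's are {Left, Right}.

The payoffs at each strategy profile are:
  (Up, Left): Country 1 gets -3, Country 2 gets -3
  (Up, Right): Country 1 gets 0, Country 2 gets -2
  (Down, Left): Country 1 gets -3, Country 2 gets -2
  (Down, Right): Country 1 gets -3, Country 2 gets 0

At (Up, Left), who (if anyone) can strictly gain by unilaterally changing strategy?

Country 1 at (Up, Left) earns -3; deviating to Down yields -3 — not better.
Country 2 earns -3; deviating to Right yields -2 — a strict improvement.
Only Country 2 has a strictly profitable deviation.

Country 2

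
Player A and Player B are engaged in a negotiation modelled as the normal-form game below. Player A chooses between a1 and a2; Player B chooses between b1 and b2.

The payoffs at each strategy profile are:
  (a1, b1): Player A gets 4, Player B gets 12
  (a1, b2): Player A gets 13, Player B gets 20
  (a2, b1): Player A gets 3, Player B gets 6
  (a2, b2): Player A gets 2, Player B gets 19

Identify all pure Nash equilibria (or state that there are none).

(a1, b1): Player B prefers b2 (20 > 12) — not an equilibrium.
(a1, b2): Player A gets 13 ≥ 2 from a2, and Player B gets 20 ≥ 12 from b1 — Nash equilibrium.
(a2, b1): Player A prefers a1 (4 > 3); Player B prefers b2 (19 > 6) — not an equilibrium.
(a2, b2): Player A prefers a1 (13 > 2) — not an equilibrium.

(a1, b2)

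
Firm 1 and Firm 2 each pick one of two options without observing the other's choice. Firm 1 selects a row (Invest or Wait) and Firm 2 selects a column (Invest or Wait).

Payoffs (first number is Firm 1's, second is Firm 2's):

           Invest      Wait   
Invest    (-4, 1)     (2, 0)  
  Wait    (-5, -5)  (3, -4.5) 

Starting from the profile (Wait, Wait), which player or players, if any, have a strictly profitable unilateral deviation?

Firm 1 at (Wait, Wait) earns 3; deviating to Invest yields 2 — not better.
Firm 2 earns -4.5; deviating to Invest yields -5 — not better.
Neither player can strictly improve; the profile is a Nash equilibrium.

Neither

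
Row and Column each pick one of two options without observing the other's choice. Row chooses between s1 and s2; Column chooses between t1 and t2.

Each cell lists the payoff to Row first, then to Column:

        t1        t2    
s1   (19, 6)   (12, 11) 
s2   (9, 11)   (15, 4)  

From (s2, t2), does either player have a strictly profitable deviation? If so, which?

Row at (s2, t2) earns 15; deviating to s1 yields 12 — not better.
Column earns 4; deviating to t1 yields 11 — a strict improvement.
Only Column has a strictly profitable deviation.

Column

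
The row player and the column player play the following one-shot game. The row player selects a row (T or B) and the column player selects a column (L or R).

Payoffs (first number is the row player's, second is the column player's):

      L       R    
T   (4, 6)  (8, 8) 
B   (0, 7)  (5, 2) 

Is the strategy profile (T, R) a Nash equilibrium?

Yes

At (T, R), the row player earns 8; switching to B would give 5, so the row player has no profitable deviation.
The column player earns 8; switching to L would give 6, so the column player has no profitable deviation.
Neither player can gain by a unilateral deviation, so this profile is a Nash equilibrium.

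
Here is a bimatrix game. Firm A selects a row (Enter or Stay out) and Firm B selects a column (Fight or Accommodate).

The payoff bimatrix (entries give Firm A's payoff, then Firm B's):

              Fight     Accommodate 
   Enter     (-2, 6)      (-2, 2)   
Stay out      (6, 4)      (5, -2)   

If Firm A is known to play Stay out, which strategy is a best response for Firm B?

Against Stay out, Firm B earns 4 from Fight and -2 from Accommodate.
So Fight is the best response.

Fight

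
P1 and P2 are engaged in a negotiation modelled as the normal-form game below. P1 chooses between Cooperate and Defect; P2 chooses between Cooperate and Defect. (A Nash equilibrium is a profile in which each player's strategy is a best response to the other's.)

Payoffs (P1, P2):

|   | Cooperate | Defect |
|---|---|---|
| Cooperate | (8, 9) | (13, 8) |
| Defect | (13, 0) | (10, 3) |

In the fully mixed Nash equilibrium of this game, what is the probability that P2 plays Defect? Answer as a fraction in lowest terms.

Let q be the probability that P2 plays Cooperate. In a completely mixed equilibrium, P1 must be indifferent between Cooperate and Defect.
P1's expected payoff from Cooperate is 8q + 13(1−q); from Defect it is 13q + 10(1−q).
Setting these equal: −5q + 13 = 3q + 10, so q = 3/8.
Therefore P2 plays Defect with probability 1 − 3/8 = 5/8.

5/8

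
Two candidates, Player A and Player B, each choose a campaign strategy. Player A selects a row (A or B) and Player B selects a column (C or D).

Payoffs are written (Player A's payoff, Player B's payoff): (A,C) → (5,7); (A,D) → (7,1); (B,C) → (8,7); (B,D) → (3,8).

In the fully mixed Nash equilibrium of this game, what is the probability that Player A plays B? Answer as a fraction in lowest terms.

6/7

Let r be the probability that Player A plays A. In a completely mixed equilibrium, Player B must be indifferent between C and D.
Player B's expected payoff from C is 7r + 7(1−r); from D it is r + 8(1−r).
Setting these equal: 7 = −7r + 8, so r = 1/7.
Therefore Player A plays B with probability 1 − 1/7 = 6/7.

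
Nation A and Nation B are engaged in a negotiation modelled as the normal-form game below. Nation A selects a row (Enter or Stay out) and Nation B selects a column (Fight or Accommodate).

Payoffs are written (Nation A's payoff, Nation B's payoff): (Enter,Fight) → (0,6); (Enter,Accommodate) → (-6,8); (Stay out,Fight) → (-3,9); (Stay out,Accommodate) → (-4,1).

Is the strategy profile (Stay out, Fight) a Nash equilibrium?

No

At (Stay out, Fight), Nation A earns -3; switching to Enter would give 0, so Nation A would deviate.
Nation B earns 9; switching to Accommodate would give 1, so Nation B has no profitable deviation.
Since at least one player can profitably deviate, this is not a Nash equilibrium.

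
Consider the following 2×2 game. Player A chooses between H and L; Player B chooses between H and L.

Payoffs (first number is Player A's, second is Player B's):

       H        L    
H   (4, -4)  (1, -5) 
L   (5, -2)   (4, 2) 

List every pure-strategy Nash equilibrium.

(H, H): Player A prefers L (5 > 4) — not an equilibrium.
(H, L): Player A prefers L (4 > 1); Player B prefers H (-4 > -5) — not an equilibrium.
(L, H): Player B prefers L (2 > -2) — not an equilibrium.
(L, L): Player A gets 4 ≥ 1 from H, and Player B gets 2 ≥ -2 from H — Nash equilibrium.

(L, L)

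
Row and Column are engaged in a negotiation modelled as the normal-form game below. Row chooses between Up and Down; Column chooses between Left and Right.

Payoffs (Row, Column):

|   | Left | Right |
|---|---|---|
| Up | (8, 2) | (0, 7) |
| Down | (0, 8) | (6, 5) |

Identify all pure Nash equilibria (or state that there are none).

(Up, Left): Column prefers Right (7 > 2) — not an equilibrium.
(Up, Right): Row prefers Down (6 > 0) — not an equilibrium.
(Down, Left): Row prefers Up (8 > 0) — not an equilibrium.
(Down, Right): Column prefers Left (8 > 5) — not an equilibrium.

none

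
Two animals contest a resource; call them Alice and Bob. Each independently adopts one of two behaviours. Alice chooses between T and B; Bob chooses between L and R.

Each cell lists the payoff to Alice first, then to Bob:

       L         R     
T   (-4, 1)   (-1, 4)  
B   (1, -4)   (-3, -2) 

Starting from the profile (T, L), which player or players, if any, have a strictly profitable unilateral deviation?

Alice at (T, L) earns -4; deviating to B yields 1 — a strict improvement.
Bob earns 1; deviating to R yields 4 — a strict improvement.
Both Alice and Bob have strictly profitable deviations.

Both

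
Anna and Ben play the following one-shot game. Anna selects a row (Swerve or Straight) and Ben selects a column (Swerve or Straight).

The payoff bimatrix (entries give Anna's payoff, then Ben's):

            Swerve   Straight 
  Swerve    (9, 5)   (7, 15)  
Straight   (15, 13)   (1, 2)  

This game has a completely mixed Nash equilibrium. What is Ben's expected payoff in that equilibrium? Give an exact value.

185/21

First find p, the probability Anna plays Swerve, from Ben's indifference between Swerve and Straight: 5p + 13(1−p) = 15p + 2(1−p), giving p = 11/21.
Since Ben is indifferent in equilibrium, Ben's expected payoff equals the payoff from either column against (11/21, 10/21). Using Swerve: 5(11/21) + 13(10/21) = 185/21.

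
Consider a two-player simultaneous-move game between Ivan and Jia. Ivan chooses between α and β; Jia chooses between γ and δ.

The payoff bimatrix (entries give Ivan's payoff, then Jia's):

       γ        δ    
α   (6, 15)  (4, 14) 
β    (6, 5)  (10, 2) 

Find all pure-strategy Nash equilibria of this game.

(α, γ): Ivan gets 6 ≥ 6 from β, and Jia gets 15 ≥ 14 from δ — Nash equilibrium.
(α, δ): Ivan prefers β (10 > 4); Jia prefers γ (15 > 14) — not an equilibrium.
(β, γ): Ivan gets 6 ≥ 6 from α, and Jia gets 5 ≥ 2 from δ — Nash equilibrium.
(β, δ): Jia prefers γ (5 > 2) — not an equilibrium.

(α, γ) and (β, γ)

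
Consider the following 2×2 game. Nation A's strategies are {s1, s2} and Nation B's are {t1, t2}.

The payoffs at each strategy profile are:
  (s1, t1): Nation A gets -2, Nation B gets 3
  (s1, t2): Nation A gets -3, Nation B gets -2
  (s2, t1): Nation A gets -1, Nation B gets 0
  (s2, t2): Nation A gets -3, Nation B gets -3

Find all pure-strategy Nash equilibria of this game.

(s2, t1)

(s1, t1): Nation A prefers s2 (-1 > -2) — not an equilibrium.
(s1, t2): Nation B prefers t1 (3 > -2) — not an equilibrium.
(s2, t1): Nation A gets -1 ≥ -2 from s1, and Nation B gets 0 ≥ -3 from t2 — Nash equilibrium.
(s2, t2): Nation B prefers t1 (0 > -3) — not an equilibrium.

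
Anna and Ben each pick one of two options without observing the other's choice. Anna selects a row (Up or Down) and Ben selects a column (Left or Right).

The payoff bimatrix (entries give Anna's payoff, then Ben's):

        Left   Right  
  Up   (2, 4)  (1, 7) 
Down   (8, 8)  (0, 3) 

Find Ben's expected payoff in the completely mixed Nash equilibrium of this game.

11/2

First find x, the probability Anna plays Up, from Ben's indifference between Left and Right: 4x + 8(1−x) = 7x + 3(1−x), giving x = 5/8.
Since Ben is indifferent in equilibrium, Ben's expected payoff equals the payoff from either column against (5/8, 3/8). Using Left: 4(5/8) + 8(3/8) = 11/2.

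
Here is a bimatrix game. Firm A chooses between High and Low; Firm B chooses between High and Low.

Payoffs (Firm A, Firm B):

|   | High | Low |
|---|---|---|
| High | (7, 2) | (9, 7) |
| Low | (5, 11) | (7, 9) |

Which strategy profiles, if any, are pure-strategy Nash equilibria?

(High, High): Firm B prefers Low (7 > 2) — not an equilibrium.
(High, Low): Firm A gets 9 ≥ 7 from Low, and Firm B gets 7 ≥ 2 from High — Nash equilibrium.
(Low, High): Firm A prefers High (7 > 5) — not an equilibrium.
(Low, Low): Firm A prefers High (9 > 7); Firm B prefers High (11 > 9) — not an equilibrium.

(High, Low)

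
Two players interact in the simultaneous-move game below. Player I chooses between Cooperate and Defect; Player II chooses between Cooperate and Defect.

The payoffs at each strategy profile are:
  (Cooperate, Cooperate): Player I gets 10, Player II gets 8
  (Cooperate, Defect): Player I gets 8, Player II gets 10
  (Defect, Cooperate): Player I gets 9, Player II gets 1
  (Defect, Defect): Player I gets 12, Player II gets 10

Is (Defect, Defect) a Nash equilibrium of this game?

Yes

At (Defect, Defect), Player I earns 12; switching to Cooperate would give 8, so Player I has no profitable deviation.
Player II earns 10; switching to Cooperate would give 1, so Player II has no profitable deviation.
Neither player can gain by a unilateral deviation, so this profile is a Nash equilibrium.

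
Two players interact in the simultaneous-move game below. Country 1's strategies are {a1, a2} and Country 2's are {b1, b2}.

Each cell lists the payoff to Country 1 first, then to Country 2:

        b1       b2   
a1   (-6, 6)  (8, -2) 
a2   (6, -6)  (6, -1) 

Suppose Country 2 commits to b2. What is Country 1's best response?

Against b2, Country 1 earns 8 from a1 and 6 from a2.
So a1 is the best response.

a1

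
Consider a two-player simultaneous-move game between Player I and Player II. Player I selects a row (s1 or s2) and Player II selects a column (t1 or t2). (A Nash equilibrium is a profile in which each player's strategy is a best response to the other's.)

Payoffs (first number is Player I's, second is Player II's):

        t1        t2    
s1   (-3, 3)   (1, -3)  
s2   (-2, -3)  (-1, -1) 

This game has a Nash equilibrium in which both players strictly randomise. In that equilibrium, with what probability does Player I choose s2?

Let x be the probability that Player I plays s1. In a completely mixed equilibrium, Player II must be indifferent between t1 and t2.
Player II's expected payoff from t1 is 3x − 3(1−x); from t2 it is −3x − (1−x).
Setting these equal: 6x − 3 = −2x − 1, so x = 1/4.
Therefore Player I plays s2 with probability 1 − 1/4 = 3/4.

3/4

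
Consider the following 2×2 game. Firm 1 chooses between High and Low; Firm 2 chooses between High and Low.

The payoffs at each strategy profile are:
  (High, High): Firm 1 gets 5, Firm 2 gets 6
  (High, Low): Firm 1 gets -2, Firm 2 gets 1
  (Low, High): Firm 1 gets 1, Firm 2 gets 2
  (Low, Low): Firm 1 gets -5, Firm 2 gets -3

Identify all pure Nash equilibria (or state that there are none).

(High, High)

(High, High): Firm 1 gets 5 ≥ 1 from Low, and Firm 2 gets 6 ≥ 1 from Low — Nash equilibrium.
(High, Low): Firm 2 prefers High (6 > 1) — not an equilibrium.
(Low, High): Firm 1 prefers High (5 > 1) — not an equilibrium.
(Low, Low): Firm 1 prefers High (-2 > -5); Firm 2 prefers High (2 > -3) — not an equilibrium.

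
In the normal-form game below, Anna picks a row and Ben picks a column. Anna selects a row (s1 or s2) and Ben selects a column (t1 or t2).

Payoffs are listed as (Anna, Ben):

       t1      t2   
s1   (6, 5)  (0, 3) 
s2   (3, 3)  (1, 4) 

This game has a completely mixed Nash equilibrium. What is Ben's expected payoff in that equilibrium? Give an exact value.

First find p, the probability Anna plays s1, from Ben's indifference between t1 and t2: 5p + 3(1−p) = 3p + 4(1−p), giving p = 1/3.
Since Ben is indifferent in equilibrium, Ben's expected payoff equals the payoff from either column against (1/3, 2/3). Using t1: 5(1/3) + 3(2/3) = 11/3.

11/3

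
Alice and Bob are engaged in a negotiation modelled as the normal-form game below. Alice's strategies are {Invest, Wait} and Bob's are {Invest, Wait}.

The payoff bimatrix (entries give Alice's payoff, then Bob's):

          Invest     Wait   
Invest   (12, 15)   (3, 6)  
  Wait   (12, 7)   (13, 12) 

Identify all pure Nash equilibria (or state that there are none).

(Invest, Invest): Alice gets 12 ≥ 12 from Wait, and Bob gets 15 ≥ 6 from Wait — Nash equilibrium.
(Invest, Wait): Alice prefers Wait (13 > 3); Bob prefers Invest (15 > 6) — not an equilibrium.
(Wait, Invest): Bob prefers Wait (12 > 7) — not an equilibrium.
(Wait, Wait): Alice gets 13 ≥ 3 from Invest, and Bob gets 12 ≥ 7 from Invest — Nash equilibrium.

(Invest, Invest) and (Wait, Wait)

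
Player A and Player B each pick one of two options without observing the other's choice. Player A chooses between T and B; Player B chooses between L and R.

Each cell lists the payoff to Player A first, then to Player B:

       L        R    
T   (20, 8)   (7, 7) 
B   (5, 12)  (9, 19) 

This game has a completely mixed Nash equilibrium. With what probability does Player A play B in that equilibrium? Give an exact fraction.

1/8

Let r be the probability that Player A plays T. In a completely mixed equilibrium, Player B must be indifferent between L and R.
Player B's expected payoff from L is 8r + 12(1−r); from R it is 7r + 19(1−r).
Setting these equal: −4r + 12 = −12r + 19, so r = 7/8.
Therefore Player A plays B with probability 1 − 7/8 = 1/8.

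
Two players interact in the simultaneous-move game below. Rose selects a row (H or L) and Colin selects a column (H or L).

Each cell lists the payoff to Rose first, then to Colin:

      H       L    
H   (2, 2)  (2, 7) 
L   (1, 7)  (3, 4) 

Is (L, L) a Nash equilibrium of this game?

At (L, L), Rose earns 3; switching to H would give 2, so Rose has no profitable deviation.
Colin earns 4; switching to H would give 7, so Colin would deviate.
Since at least one player can profitably deviate, this is not a Nash equilibrium.

No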